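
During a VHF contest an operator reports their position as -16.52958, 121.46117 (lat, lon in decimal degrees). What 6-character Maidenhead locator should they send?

PH03rl

Offset from 180°W / 90°S: lon 301.4612°, lat 73.4704°.
Field: lon ⌊301.4612/20⌋ = 15 → P; lat ⌊73.4704/10⌋ = 7 → H.
Square: lon ⌊1.4612/2⌋ = 0; lat ⌊3.4704/1⌋ = 3.
Subsquare: lon ⌊1.4612/0.0833333⌋ = 17 → r; lat ⌊0.4704/0.0416667⌋ = 11 → l.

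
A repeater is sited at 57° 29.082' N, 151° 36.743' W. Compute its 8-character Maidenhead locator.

BO47el66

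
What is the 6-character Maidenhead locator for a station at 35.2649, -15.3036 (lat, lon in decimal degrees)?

Shift to the Maidenhead origin (180°W, 90°S): lon 164.6964, lat 125.2649.
Field (20°×10°, letters A–R): lon ⌊164.6964/20⌋ = 8 → I; lat ⌊125.2649/10⌋ = 12 → M.
Square (2°×1°, digits 0–9): lon ⌊4.6964/2⌋ = 2; lat ⌊5.2649/1⌋ = 5.
Subsquare (5′×2.5′, letters a–x): lon ⌊0.6964/0.0833333⌋ = 8 → i; lat ⌊0.2649/0.0416667⌋ = 6 → g.

IM25ig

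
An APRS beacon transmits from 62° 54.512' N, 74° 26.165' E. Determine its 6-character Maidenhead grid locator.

MP72fv

Add 180° to longitude and 90° to latitude: 254.4361, 152.9085.
Field: lon ⌊254.4361/20⌋ = 12 → M; lat ⌊152.9085/10⌋ = 15 → P.
Square: lon ⌊14.4361/2⌋ = 7; lat ⌊2.9085/1⌋ = 2.
Subsquare: lon ⌊0.4361/0.0833333⌋ = 5 → f; lat ⌊0.9085/0.0416667⌋ = 21 → v.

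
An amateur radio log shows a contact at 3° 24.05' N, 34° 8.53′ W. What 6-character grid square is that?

Offset from 180°W / 90°S: lon 145.8578°, lat 93.4008°.
Field: 145.8578/20 → 7 → H, 93.4008/10 → 9 → J; chars HJ.
Square: 5.8578/2 → 2, 3.4008/1 → 3; chars 23.
Subsquare: 1.8578/0.0833333 → 22 → w, 0.4008/0.0416667 → 9 → j; chars wj.

HJ23wj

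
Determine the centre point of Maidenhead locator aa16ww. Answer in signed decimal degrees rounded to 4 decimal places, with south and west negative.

-83.0625, -176.1250

Field A=0, A=0: +0·20° lon, +0·10° lat → SW at lon -180°, lat -90°.
Square 1, 6: +1·2° lon, +6·1° lat → SW at lon -178°, lat -84°.
Subsquare w=22, w=22: +22·0.0833333° lon, +22·0.0416667° lat → SW at lon -176.167°, lat -83.0833°.
Cell spans 0.0833333° lon × 0.0416667° lat. Centre is SW corner plus half of each.
latitude -83.0625, longitude -176.1250.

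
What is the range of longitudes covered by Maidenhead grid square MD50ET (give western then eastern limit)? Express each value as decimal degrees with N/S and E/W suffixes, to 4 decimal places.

70.3333° E, 70.4167° E

Field M=12, D=3: +12·20° lon, +3·10° lat → SW at lon 60°, lat -60°.
Square 5, 0: +5·2° lon, +0·1° lat → SW at lon 70°, lat -60°.
Subsquare e=4, t=19: +4·0.0833333° lon, +19·0.0416667° lat → SW at lon 70.3333°, lat -59.2083°.
Cell spans 0.0833333° lon × 0.0416667° lat.
west 70.3333° E, east 70.4167° E.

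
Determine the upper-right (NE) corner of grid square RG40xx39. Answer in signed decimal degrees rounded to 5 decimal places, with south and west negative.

-29.00000, 169.95000

Field R=17, G=6: +17·20° lon, +6·10° lat → SW at lon 160°, lat -30°.
Square 4, 0: +4·2° lon, +0·1° lat → SW at lon 168°, lat -30°.
Subsquare x=23, x=23: +23·0.0833333° lon, +23·0.0416667° lat → SW at lon 169.917°, lat -29.0417°.
Extended square 3, 9: +3·0.00833333° lon, +9·0.00416667° lat → SW at lon 169.942°, lat -29.0042°.
Cell spans 0.00833333° lon × 0.00416667° lat. NE corner is SW corner plus one full cell.
latitude -29.00000, longitude 169.95000.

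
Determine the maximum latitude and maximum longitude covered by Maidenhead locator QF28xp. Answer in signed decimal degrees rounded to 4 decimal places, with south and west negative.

Field Q=16, F=5: +16·20° lon, +5·10° lat → SW at lon 140°, lat -40°.
Square 2, 8: +2·2° lon, +8·1° lat → SW at lon 144°, lat -32°.
Subsquare x=23, p=15: +23·0.0833333° lon, +15·0.0416667° lat → SW at lon 145.917°, lat -31.375°.
Cell spans 0.0833333° lon × 0.0416667° lat. NE corner is SW corner plus one full cell.
latitude -31.3333, longitude 146.0000.

-31.3333, 146.0000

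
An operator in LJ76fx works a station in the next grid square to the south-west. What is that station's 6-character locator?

Longitude subsquare f = 5; −1 → 4 = e.
Latitude subsquare x = 23; −1 → 22 = w.

LJ76ew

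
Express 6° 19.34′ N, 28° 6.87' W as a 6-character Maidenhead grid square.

HJ56wh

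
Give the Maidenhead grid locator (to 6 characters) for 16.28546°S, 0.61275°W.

IH93qr

Offset from 180°W / 90°S: lon 179.3872°, lat 73.7145°.
Field: 179.3872/20 → 8 → I, 73.7145/10 → 7 → H; chars IH.
Square: 19.3872/2 → 9, 3.7145/1 → 3; chars 93.
Subsquare: 1.3872/0.0833333 → 16 → q, 0.7145/0.0416667 → 17 → r; chars qr.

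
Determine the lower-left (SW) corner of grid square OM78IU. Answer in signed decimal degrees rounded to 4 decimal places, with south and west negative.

Field O=14, M=12: +14·20° lon, +12·10° lat → SW at lon 100°, lat 30°.
Square 7, 8: +7·2° lon, +8·1° lat → SW at lon 114°, lat 38°.
Subsquare i=8, u=20: +8·0.0833333° lon, +20·0.0416667° lat → SW at lon 114.667°, lat 38.8333°.
latitude 38.8333, longitude 114.6667.

38.8333, 114.6667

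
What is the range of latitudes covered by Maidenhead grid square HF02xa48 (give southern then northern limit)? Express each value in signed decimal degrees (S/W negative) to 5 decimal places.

Field H=7, F=5: +7·20° lon, +5·10° lat → SW at lon -40°, lat -40°.
Square 0, 2: +0·2° lon, +2·1° lat → SW at lon -40°, lat -38°.
Subsquare x=23, a=0: +23·0.0833333° lon, +0·0.0416667° lat → SW at lon -38.0833°, lat -38°.
Extended square 4, 8: +4·0.00833333° lon, +8·0.00416667° lat → SW at lon -38.05°, lat -37.9667°.
Cell spans 0.00833333° lon × 0.00416667° lat.
south -37.96667, north -37.96250.

-37.96667, -37.96250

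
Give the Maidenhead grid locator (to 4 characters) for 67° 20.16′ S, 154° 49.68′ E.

Shift to the Maidenhead origin (180°W, 90°S): lon 334.83, lat 22.66.
Field (20°×10°, letters A–R): lon ⌊334.83/20⌋ = 16 → Q; lat ⌊22.66/10⌋ = 2 → C.
Square (2°×1°, digits 0–9): lon ⌊14.83/2⌋ = 7; lat ⌊2.66/1⌋ = 2.

QC72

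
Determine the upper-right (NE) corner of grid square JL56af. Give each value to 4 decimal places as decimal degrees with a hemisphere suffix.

26.2500° N, 10.0833° E

Field J=9, L=11: +9·20° lon, +11·10° lat → SW at lon 0°, lat 20°.
Square 5, 6: +5·2° lon, +6·1° lat → SW at lon 10°, lat 26°.
Subsquare a=0, f=5: +0·0.0833333° lon, +5·0.0416667° lat → SW at lon 10°, lat 26.2083°.
Cell spans 0.0833333° lon × 0.0416667° lat. NE corner is SW corner plus one full cell.
latitude 26.2500° N, longitude 10.0833° E.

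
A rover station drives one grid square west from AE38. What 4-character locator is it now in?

AE28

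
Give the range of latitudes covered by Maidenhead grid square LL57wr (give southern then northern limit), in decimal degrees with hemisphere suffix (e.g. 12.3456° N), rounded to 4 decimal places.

27.7083° N, 27.7500° N

Field L=11, L=11: +11·20° lon, +11·10° lat → SW at lon 40°, lat 20°.
Square 5, 7: +5·2° lon, +7·1° lat → SW at lon 50°, lat 27°.
Subsquare w=22, r=17: +22·0.0833333° lon, +17·0.0416667° lat → SW at lon 51.8333°, lat 27.7083°.
Cell spans 0.0833333° lon × 0.0416667° lat.
south 27.7083° N, north 27.7500° N.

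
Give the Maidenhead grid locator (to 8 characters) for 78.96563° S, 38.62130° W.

Offset from 180°W / 90°S: lon 141.37870°, lat 11.03437°.
Field: lon ⌊141.37870/20⌋ = 7 → H; lat ⌊11.03437/10⌋ = 1 → B.
Square: lon ⌊1.37870/2⌋ = 0; lat ⌊1.03437/1⌋ = 1.
Subsquare: lon ⌊1.37870/0.0833333⌋ = 16 → q; lat ⌊0.03437/0.0416667⌋ = 0 → a.
Extended square: lon ⌊0.04537/0.00833333⌋ = 5; lat ⌊0.03437/0.00416667⌋ = 8.

HB01qa58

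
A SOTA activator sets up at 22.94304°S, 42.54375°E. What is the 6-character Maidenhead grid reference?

LG17gb

Add 180° to longitude and 90° to latitude: 222.5437, 67.0570.
Field (20°×10°, letters A–R): 222.5437/20 → 11 → L, 67.0570/10 → 6 → G; chars LG.
Square (2°×1°, digits 0–9): 2.5437/2 → 1, 7.0570/1 → 7; chars 17.
Subsquare (5′×2.5′, letters a–x): 0.5437/0.0833333 → 6 → g, 0.0570/0.0416667 → 1 → b; chars gb.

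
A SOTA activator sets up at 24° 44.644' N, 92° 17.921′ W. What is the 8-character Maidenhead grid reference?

Offset from 180°W / 90°S: lon 87.70132°, lat 114.74407°.
Field: lon ⌊87.70132/20⌋ = 4 → E; lat ⌊114.74407/10⌋ = 11 → L.
Square: lon ⌊7.70132/2⌋ = 3; lat ⌊4.74407/1⌋ = 4.
Subsquare: lon ⌊1.70132/0.0833333⌋ = 20 → u; lat ⌊0.74407/0.0416667⌋ = 17 → r.
Extended square: lon ⌊0.03465/0.00833333⌋ = 4; lat ⌊0.03573/0.00416667⌋ = 8.

EL34ur48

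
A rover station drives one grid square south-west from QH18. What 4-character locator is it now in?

QH07

Longitude square 1; −1 → 0.
Latitude square 8; −1 → 7.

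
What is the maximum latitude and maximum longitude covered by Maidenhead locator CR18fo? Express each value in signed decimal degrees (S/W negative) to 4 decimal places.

Field C=2, R=17: +2·20° lon, +17·10° lat → SW at lon -140°, lat 80°.
Square 1, 8: +1·2° lon, +8·1° lat → SW at lon -138°, lat 88°.
Subsquare f=5, o=14: +5·0.0833333° lon, +14·0.0416667° lat → SW at lon -137.583°, lat 88.5833°.
Cell spans 0.0833333° lon × 0.0416667° lat. NE corner is SW corner plus one full cell.
latitude 88.6250, longitude -137.5000.

88.6250, -137.5000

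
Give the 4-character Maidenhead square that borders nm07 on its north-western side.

Longitude square 0; −1 → -1, wraps to 9, carry into field.
Longitude field N = 13; −1 → 12 = M.
Latitude square 7; +1 → 8.

MM98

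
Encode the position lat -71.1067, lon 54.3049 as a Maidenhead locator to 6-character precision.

LB78dv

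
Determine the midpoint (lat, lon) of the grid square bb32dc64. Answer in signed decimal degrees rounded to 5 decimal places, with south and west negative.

Field B=1, B=1: +1·20° lon, +1·10° lat → SW at lon -160°, lat -80°.
Square 3, 2: +3·2° lon, +2·1° lat → SW at lon -154°, lat -78°.
Subsquare d=3, c=2: +3·0.0833333° lon, +2·0.0416667° lat → SW at lon -153.75°, lat -77.9167°.
Extended square 6, 4: +6·0.00833333° lon, +4·0.00416667° lat → SW at lon -153.7°, lat -77.9°.
Cell spans 0.00833333° lon × 0.00416667° lat. Centre is SW corner plus half of each.
latitude -77.89792, longitude -153.69583.

-77.89792, -153.69583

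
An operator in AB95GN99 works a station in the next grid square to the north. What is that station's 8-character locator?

AB95go90

Latitude extended square 9; +1 → 10, wraps to 0, carry into subsquare.
Latitude subsquare n = 13; +1 → 14 = o.
The longitude characters are unchanged.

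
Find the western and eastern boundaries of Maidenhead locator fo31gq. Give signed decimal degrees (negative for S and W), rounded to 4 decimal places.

-73.5000, -73.4167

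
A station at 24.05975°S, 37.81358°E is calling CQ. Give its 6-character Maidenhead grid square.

Offset from 180°W / 90°S: lon 217.8136°, lat 65.9402°.
Field: lon ⌊217.8136/20⌋ = 10 → K; lat ⌊65.9402/10⌋ = 6 → G.
Square: lon ⌊17.8136/2⌋ = 8; lat ⌊5.9402/1⌋ = 5.
Subsquare: lon ⌊1.8136/0.0833333⌋ = 21 → v; lat ⌊0.9402/0.0416667⌋ = 22 → w.

KG85vw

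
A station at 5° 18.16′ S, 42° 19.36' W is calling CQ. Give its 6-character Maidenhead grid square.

GI84uq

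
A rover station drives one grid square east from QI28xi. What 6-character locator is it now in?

Longitude subsquare x = 23; +1 → 24, wraps to 0 = a, carry into square.
Longitude square 2; +1 → 3.
The latitude characters are unchanged.

QI38ai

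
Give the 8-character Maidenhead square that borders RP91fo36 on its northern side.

RP91fo37

Latitude extended square 6; +1 → 7.
The longitude characters are unchanged.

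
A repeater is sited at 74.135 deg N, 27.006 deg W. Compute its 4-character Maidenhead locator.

HQ64

Offset from 180°W / 90°S: lon 152.99°, lat 164.13°.
Field: lon ⌊152.99/20⌋ = 7 → H; lat ⌊164.13/10⌋ = 16 → Q.
Square: lon ⌊12.99/2⌋ = 6; lat ⌊4.13/1⌋ = 4.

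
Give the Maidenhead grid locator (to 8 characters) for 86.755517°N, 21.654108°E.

Shift to the Maidenhead origin (180°W, 90°S): lon 201.65411, lat 176.75552.
Field: 201.65411/20 → 10 → K, 176.75552/10 → 17 → R; chars KR.
Square: 1.65411/2 → 0, 6.75552/1 → 6; chars 06.
Subsquare: 1.65411/0.0833333 → 19 → t, 0.75552/0.0416667 → 18 → s; chars ts.
Extended square: 0.07077/0.00833333 → 8, 0.00552/0.00416667 → 1; chars 81.

KR06ts81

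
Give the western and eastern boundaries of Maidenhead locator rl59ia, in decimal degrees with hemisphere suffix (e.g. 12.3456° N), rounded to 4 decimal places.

170.6667° E, 170.7500° E

Field R=17, L=11: +17·20° lon, +11·10° lat → SW at lon 160°, lat 20°.
Square 5, 9: +5·2° lon, +9·1° lat → SW at lon 170°, lat 29°.
Subsquare i=8, a=0: +8·0.0833333° lon, +0·0.0416667° lat → SW at lon 170.667°, lat 29°.
Cell spans 0.0833333° lon × 0.0416667° lat.
west 170.6667° E, east 170.7500° E.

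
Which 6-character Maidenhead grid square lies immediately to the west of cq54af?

CQ44xf

Longitude subsquare a = 0; −1 → -1, wraps to 23 = x, carry into square.
Longitude square 5; −1 → 4.
The latitude characters are unchanged.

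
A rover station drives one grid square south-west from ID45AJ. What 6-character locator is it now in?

ID35xi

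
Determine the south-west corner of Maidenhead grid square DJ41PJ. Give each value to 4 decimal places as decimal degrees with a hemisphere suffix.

1.3750° N, 110.7500° W

Field D=3, J=9: +3·20° lon, +9·10° lat → SW at lon -120°, lat 0°.
Square 4, 1: +4·2° lon, +1·1° lat → SW at lon -112°, lat 1°.
Subsquare p=15, j=9: +15·0.0833333° lon, +9·0.0416667° lat → SW at lon -110.75°, lat 1.375°.
latitude 1.3750° N, longitude 110.7500° W.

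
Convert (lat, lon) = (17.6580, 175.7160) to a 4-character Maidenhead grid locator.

RK77

Offset from 180°W / 90°S: lon 355.72°, lat 107.66°.
Field (20°×10°, letters A–R): lon ⌊355.72/20⌋ = 17 → R; lat ⌊107.66/10⌋ = 10 → K.
Square (2°×1°, digits 0–9): lon ⌊15.72/2⌋ = 7; lat ⌊7.66/1⌋ = 7.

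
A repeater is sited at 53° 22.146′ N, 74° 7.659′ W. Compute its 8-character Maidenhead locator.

FO23wi48

Add 180° to longitude and 90° to latitude: 105.87235, 143.36910.
Field: 105.87235/20 → 5 → F, 143.36910/10 → 14 → O; chars FO.
Square: 5.87235/2 → 2, 3.36910/1 → 3; chars 23.
Subsquare: 1.87235/0.0833333 → 22 → w, 0.36910/0.0416667 → 8 → i; chars wi.
Extended square: 0.03902/0.00833333 → 4, 0.03577/0.00416667 → 8; chars 48.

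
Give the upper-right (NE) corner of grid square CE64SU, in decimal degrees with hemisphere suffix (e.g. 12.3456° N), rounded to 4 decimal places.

45.1250° S, 126.4167° W

Field C=2, E=4: +2·20° lon, +4·10° lat → SW at lon -140°, lat -50°.
Square 6, 4: +6·2° lon, +4·1° lat → SW at lon -128°, lat -46°.
Subsquare s=18, u=20: +18·0.0833333° lon, +20·0.0416667° lat → SW at lon -126.5°, lat -45.1667°.
Cell spans 0.0833333° lon × 0.0416667° lat. NE corner is SW corner plus one full cell.
latitude 45.1250° S, longitude 126.4167° W.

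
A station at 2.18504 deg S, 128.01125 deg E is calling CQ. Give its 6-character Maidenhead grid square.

PI47at

Offset from 180°W / 90°S: lon 308.0113°, lat 87.8150°.
Field: 308.0113/20 → 15 → P, 87.8150/10 → 8 → I; chars PI.
Square: 8.0113/2 → 4, 7.8150/1 → 7; chars 47.
Subsquare: 0.0113/0.0833333 → 0 → a, 0.8150/0.0416667 → 19 → t; chars at.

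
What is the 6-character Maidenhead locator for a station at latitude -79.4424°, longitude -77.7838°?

FB10cn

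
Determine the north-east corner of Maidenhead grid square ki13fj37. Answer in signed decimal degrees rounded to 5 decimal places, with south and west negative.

-6.59167, 22.45000

Field K=10, I=8: +10·20° lon, +8·10° lat → SW at lon 20°, lat -10°.
Square 1, 3: +1·2° lon, +3·1° lat → SW at lon 22°, lat -7°.
Subsquare f=5, j=9: +5·0.0833333° lon, +9·0.0416667° lat → SW at lon 22.4167°, lat -6.625°.
Extended square 3, 7: +3·0.00833333° lon, +7·0.00416667° lat → SW at lon 22.4417°, lat -6.59583°.
Cell spans 0.00833333° lon × 0.00416667° lat. NE corner is SW corner plus one full cell.
latitude -6.59167, longitude 22.45000.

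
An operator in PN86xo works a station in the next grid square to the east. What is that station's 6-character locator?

Longitude subsquare x = 23; +1 → 24, wraps to 0 = a, carry into square.
Longitude square 8; +1 → 9.
The latitude characters are unchanged.

PN96ao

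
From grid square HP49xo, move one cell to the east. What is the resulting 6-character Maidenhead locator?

Longitude subsquare x = 23; +1 → 24, wraps to 0 = a, carry into square.
Longitude square 4; +1 → 5.
The latitude characters are unchanged.

HP59ao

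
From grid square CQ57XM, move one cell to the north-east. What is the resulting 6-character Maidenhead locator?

Longitude subsquare x = 23; +1 → 24, wraps to 0 = a, carry into square.
Longitude square 5; +1 → 6.
Latitude subsquare m = 12; +1 → 13 = n.

CQ67an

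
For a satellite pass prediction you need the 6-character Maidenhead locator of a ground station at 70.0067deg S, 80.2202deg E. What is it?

NB09cx

Offset from 180°W / 90°S: lon 260.2202°, lat 19.9933°.
Field: 260.2202/20 → 13 → N, 19.9933/10 → 1 → B; chars NB.
Square: 0.2202/2 → 0, 9.9933/1 → 9; chars 09.
Subsquare: 0.2202/0.0833333 → 2 → c, 0.9933/0.0416667 → 23 → x; chars cx.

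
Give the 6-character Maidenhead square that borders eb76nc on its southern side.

EB76nb

Latitude subsquare c = 2; −1 → 1 = b.
The longitude characters are unchanged.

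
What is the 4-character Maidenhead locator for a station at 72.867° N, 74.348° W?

Shift to the Maidenhead origin (180°W, 90°S): lon 105.65, lat 162.87.
Field (20°×10°, letters A–R): 105.65/20 → 5 → F, 162.87/10 → 16 → Q; chars FQ.
Square (2°×1°, digits 0–9): 5.65/2 → 2, 2.87/1 → 2; chars 22.

FQ22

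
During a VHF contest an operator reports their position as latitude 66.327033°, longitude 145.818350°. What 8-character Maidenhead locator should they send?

QP26vh88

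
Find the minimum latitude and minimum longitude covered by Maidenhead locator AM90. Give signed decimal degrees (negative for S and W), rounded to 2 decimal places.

Field A=0, M=12: +0·20° lon, +12·10° lat → SW at lon -180°, lat 30°.
Square 9, 0: +9·2° lon, +0·1° lat → SW at lon -162°, lat 30°.
latitude 30.00, longitude -162.00.

30.00, -162.00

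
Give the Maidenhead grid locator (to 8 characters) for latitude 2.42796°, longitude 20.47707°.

KJ02fk72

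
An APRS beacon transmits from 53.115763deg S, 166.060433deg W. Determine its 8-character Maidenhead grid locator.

Offset from 180°W / 90°S: lon 13.93957°, lat 36.88424°.
Field: 13.93957/20 → 0 → A, 36.88424/10 → 3 → D; chars AD.
Square: 13.93957/2 → 6, 6.88424/1 → 6; chars 66.
Subsquare: 1.93957/0.0833333 → 23 → x, 0.88424/0.0416667 → 21 → v; chars xv.
Extended square: 0.02290/0.00833333 → 2, 0.00924/0.00416667 → 2; chars 22.

AD66xv22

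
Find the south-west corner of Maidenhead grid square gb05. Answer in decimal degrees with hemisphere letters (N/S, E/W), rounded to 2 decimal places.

75.00° S, 60.00° W

Field G=6, B=1: +6·20° lon, +1·10° lat → SW at lon -60°, lat -80°.
Square 0, 5: +0·2° lon, +5·1° lat → SW at lon -60°, lat -75°.
latitude 75.00° S, longitude 60.00° W.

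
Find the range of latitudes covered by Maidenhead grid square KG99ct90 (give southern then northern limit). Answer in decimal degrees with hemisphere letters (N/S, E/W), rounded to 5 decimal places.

Field K=10, G=6: +10·20° lon, +6·10° lat → SW at lon 20°, lat -30°.
Square 9, 9: +9·2° lon, +9·1° lat → SW at lon 38°, lat -21°.
Subsquare c=2, t=19: +2·0.0833333° lon, +19·0.0416667° lat → SW at lon 38.1667°, lat -20.2083°.
Extended square 9, 0: +9·0.00833333° lon, +0·0.00416667° lat → SW at lon 38.2417°, lat -20.2083°.
Cell spans 0.00833333° lon × 0.00416667° lat.
south 20.20833° S, north 20.20417° S.

20.20833° S, 20.20417° S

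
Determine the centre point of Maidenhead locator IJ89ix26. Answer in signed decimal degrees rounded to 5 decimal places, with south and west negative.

Field I=8, J=9: +8·20° lon, +9·10° lat → SW at lon -20°, lat 0°.
Square 8, 9: +8·2° lon, +9·1° lat → SW at lon -4°, lat 9°.
Subsquare i=8, x=23: +8·0.0833333° lon, +23·0.0416667° lat → SW at lon -3.33333°, lat 9.95833°.
Extended square 2, 6: +2·0.00833333° lon, +6·0.00416667° lat → SW at lon -3.31667°, lat 9.98333°.
Cell spans 0.00833333° lon × 0.00416667° lat. Centre is SW corner plus half of each.
latitude 9.98542, longitude -3.31250.

9.98542, -3.31250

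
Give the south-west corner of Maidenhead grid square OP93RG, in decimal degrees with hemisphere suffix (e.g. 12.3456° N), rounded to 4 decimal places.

63.2500° N, 119.4167° E

Field O=14, P=15: +14·20° lon, +15·10° lat → SW at lon 100°, lat 60°.
Square 9, 3: +9·2° lon, +3·1° lat → SW at lon 118°, lat 63°.
Subsquare r=17, g=6: +17·0.0833333° lon, +6·0.0416667° lat → SW at lon 119.417°, lat 63.25°.
latitude 63.2500° N, longitude 119.4167° E.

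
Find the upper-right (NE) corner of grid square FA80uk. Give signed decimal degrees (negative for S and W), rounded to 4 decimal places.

Field F=5, A=0: +5·20° lon, +0·10° lat → SW at lon -80°, lat -90°.
Square 8, 0: +8·2° lon, +0·1° lat → SW at lon -64°, lat -90°.
Subsquare u=20, k=10: +20·0.0833333° lon, +10·0.0416667° lat → SW at lon -62.3333°, lat -89.5833°.
Cell spans 0.0833333° lon × 0.0416667° lat. NE corner is SW corner plus one full cell.
latitude -89.5417, longitude -62.2500.

-89.5417, -62.2500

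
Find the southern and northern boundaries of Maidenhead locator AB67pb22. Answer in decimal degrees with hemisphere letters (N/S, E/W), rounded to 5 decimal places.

72.95000° S, 72.94583° S

Field A=0, B=1: +0·20° lon, +1·10° lat → SW at lon -180°, lat -80°.
Square 6, 7: +6·2° lon, +7·1° lat → SW at lon -168°, lat -73°.
Subsquare p=15, b=1: +15·0.0833333° lon, +1·0.0416667° lat → SW at lon -166.75°, lat -72.9583°.
Extended square 2, 2: +2·0.00833333° lon, +2·0.00416667° lat → SW at lon -166.733°, lat -72.95°.
Cell spans 0.00833333° lon × 0.00416667° lat.
south 72.95000° S, north 72.94583° S.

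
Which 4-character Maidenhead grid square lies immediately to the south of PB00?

PA09

Latitude square 0; −1 → -1, wraps to 9, carry into field.
Latitude field B = 1; −1 → 0 = A.
The longitude characters are unchanged.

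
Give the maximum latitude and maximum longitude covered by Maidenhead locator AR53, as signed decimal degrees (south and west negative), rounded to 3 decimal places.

84.000, -168.000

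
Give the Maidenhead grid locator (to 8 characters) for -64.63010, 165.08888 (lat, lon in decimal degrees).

Add 180° to longitude and 90° to latitude: 345.08888, 25.36990.
Field (20°×10°, letters A–R): 345.08888/20 → 17 → R, 25.36990/10 → 2 → C; chars RC.
Square (2°×1°, digits 0–9): 5.08888/2 → 2, 5.36990/1 → 5; chars 25.
Subsquare (5′×2.5′, letters a–x): 1.08888/0.0833333 → 13 → n, 0.36990/0.0416667 → 8 → i; chars ni.
Extended square (30″×15″, digits 0–9): 0.00555/0.00833333 → 0, 0.03657/0.00416667 → 8; chars 08.

RC25ni08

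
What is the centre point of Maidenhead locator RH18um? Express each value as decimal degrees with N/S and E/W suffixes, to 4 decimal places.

11.4792° S, 163.7083° E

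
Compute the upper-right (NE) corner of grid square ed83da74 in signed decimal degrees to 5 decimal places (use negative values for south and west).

-56.97917, -83.68333

Field E=4, D=3: +4·20° lon, +3·10° lat → SW at lon -100°, lat -60°.
Square 8, 3: +8·2° lon, +3·1° lat → SW at lon -84°, lat -57°.
Subsquare d=3, a=0: +3·0.0833333° lon, +0·0.0416667° lat → SW at lon -83.75°, lat -57°.
Extended square 7, 4: +7·0.00833333° lon, +4·0.00416667° lat → SW at lon -83.6917°, lat -56.9833°.
Cell spans 0.00833333° lon × 0.00416667° lat. NE corner is SW corner plus one full cell.
latitude -56.97917, longitude -83.68333.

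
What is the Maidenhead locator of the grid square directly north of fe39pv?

Latitude subsquare v = 21; +1 → 22 = w.
The longitude characters are unchanged.

FE39pw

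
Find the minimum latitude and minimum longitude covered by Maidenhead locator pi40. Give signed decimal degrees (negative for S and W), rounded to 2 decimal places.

Field P=15, I=8: +15·20° lon, +8·10° lat → SW at lon 120°, lat -10°.
Square 4, 0: +4·2° lon, +0·1° lat → SW at lon 128°, lat -10°.
latitude -10.00, longitude 128.00.

-10.00, 128.00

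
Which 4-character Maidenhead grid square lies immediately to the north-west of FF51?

Longitude square 5; −1 → 4.
Latitude square 1; +1 → 2.

FF42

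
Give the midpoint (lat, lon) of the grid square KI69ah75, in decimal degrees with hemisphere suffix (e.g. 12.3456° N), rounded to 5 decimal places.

0.68542° S, 32.06250° E

Field K=10, I=8: +10·20° lon, +8·10° lat → SW at lon 20°, lat -10°.
Square 6, 9: +6·2° lon, +9·1° lat → SW at lon 32°, lat -1°.
Subsquare a=0, h=7: +0·0.0833333° lon, +7·0.0416667° lat → SW at lon 32°, lat -0.708333°.
Extended square 7, 5: +7·0.00833333° lon, +5·0.00416667° lat → SW at lon 32.0583°, lat -0.6875°.
Cell spans 0.00833333° lon × 0.00416667° lat. Centre is SW corner plus half of each.
latitude 0.68542° S, longitude 32.06250° E.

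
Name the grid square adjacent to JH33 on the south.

Latitude square 3; −1 → 2.
The longitude characters are unchanged.

JH32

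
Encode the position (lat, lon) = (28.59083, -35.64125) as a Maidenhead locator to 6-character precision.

HL28eo

Add 180° to longitude and 90° to latitude: 144.3587, 118.5908.
Field: lon ⌊144.3587/20⌋ = 7 → H; lat ⌊118.5908/10⌋ = 11 → L.
Square: lon ⌊4.3587/2⌋ = 2; lat ⌊8.5908/1⌋ = 8.
Subsquare: lon ⌊0.3587/0.0833333⌋ = 4 → e; lat ⌊0.5908/0.0416667⌋ = 14 → o.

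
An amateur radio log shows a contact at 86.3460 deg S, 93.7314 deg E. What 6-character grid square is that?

NA63up

Shift to the Maidenhead origin (180°W, 90°S): lon 273.7314, lat 3.6540.
Field: 273.7314/20 → 13 → N, 3.6540/10 → 0 → A; chars NA.
Square: 13.7314/2 → 6, 3.6540/1 → 3; chars 63.
Subsquare: 1.7314/0.0833333 → 20 → u, 0.6540/0.0416667 → 15 → p; chars up.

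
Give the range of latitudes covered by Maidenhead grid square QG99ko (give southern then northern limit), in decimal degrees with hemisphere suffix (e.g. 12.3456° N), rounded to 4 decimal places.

20.4167° S, 20.3750° S

Field Q=16, G=6: +16·20° lon, +6·10° lat → SW at lon 140°, lat -30°.
Square 9, 9: +9·2° lon, +9·1° lat → SW at lon 158°, lat -21°.
Subsquare k=10, o=14: +10·0.0833333° lon, +14·0.0416667° lat → SW at lon 158.833°, lat -20.4167°.
Cell spans 0.0833333° lon × 0.0416667° lat.
south 20.4167° S, north 20.3750° S.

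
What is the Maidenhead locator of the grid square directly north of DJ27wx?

DJ28wa

Latitude subsquare x = 23; +1 → 24, wraps to 0 = a, carry into square.
Latitude square 7; +1 → 8.
The longitude characters are unchanged.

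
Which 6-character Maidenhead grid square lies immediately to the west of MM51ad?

Longitude subsquare a = 0; −1 → -1, wraps to 23 = x, carry into square.
Longitude square 5; −1 → 4.
The latitude characters are unchanged.

MM41xd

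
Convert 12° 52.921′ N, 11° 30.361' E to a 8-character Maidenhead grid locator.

JK52sv01

Add 180° to longitude and 90° to latitude: 191.50602, 102.88202.
Field: 191.50602/20 → 9 → J, 102.88202/10 → 10 → K; chars JK.
Square: 11.50602/2 → 5, 2.88202/1 → 2; chars 52.
Subsquare: 1.50602/0.0833333 → 18 → s, 0.88202/0.0416667 → 21 → v; chars sv.
Extended square: 0.00602/0.00833333 → 0, 0.00702/0.00416667 → 1; chars 01.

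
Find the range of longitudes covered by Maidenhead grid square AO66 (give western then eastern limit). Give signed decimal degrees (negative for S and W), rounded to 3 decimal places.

-168.000, -166.000

Field A=0, O=14: +0·20° lon, +14·10° lat → SW at lon -180°, lat 50°.
Square 6, 6: +6·2° lon, +6·1° lat → SW at lon -168°, lat 56°.
Cell spans 2° lon × 1° lat.
west -168.000, east -166.000.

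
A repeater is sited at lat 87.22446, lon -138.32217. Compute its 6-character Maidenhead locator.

CR07uf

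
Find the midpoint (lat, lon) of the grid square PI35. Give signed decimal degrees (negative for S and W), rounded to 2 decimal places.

Field P=15, I=8: +15·20° lon, +8·10° lat → SW at lon 120°, lat -10°.
Square 3, 5: +3·2° lon, +5·1° lat → SW at lon 126°, lat -5°.
Cell spans 2° lon × 1° lat. Centre is SW corner plus half of each.
latitude -4.50, longitude 127.00.

-4.50, 127.00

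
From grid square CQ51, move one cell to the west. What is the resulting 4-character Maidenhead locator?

Longitude square 5; −1 → 4.
The latitude characters are unchanged.

CQ41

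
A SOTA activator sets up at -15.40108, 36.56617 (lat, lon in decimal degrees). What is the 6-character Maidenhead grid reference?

KH84go

Offset from 180°W / 90°S: lon 216.5662°, lat 74.5989°.
Field: lon ⌊216.5662/20⌋ = 10 → K; lat ⌊74.5989/10⌋ = 7 → H.
Square: lon ⌊16.5662/2⌋ = 8; lat ⌊4.5989/1⌋ = 4.
Subsquare: lon ⌊0.5662/0.0833333⌋ = 6 → g; lat ⌊0.5989/0.0416667⌋ = 14 → o.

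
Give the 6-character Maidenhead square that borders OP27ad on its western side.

Longitude subsquare a = 0; −1 → -1, wraps to 23 = x, carry into square.
Longitude square 2; −1 → 1.
The latitude characters are unchanged.

OP17xd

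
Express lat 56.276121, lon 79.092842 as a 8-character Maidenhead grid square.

Add 180° to longitude and 90° to latitude: 259.09284, 146.27612.
Field: 259.09284/20 → 12 → M, 146.27612/10 → 14 → O; chars MO.
Square: 19.09284/2 → 9, 6.27612/1 → 6; chars 96.
Subsquare: 1.09284/0.0833333 → 13 → n, 0.27612/0.0416667 → 6 → g; chars ng.
Extended square: 0.00951/0.00833333 → 1, 0.02612/0.00416667 → 6; chars 16.

MO96ng16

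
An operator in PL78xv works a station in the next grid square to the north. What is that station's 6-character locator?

PL78xw

Latitude subsquare v = 21; +1 → 22 = w.
The longitude characters are unchanged.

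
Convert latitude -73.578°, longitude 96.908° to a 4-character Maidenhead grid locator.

NB86

Offset from 180°W / 90°S: lon 276.91°, lat 16.42°.
Field: lon ⌊276.91/20⌋ = 13 → N; lat ⌊16.42/10⌋ = 1 → B.
Square: lon ⌊16.91/2⌋ = 8; lat ⌊6.42/1⌋ = 6.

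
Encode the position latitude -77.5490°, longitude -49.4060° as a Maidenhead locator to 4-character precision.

GB52

Offset from 180°W / 90°S: lon 130.59°, lat 12.45°.
Field (20°×10°, letters A–R): lon ⌊130.59/20⌋ = 6 → G; lat ⌊12.45/10⌋ = 1 → B.
Square (2°×1°, digits 0–9): lon ⌊10.59/2⌋ = 5; lat ⌊2.45/1⌋ = 2.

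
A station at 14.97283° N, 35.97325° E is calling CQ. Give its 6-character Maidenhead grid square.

KK74xx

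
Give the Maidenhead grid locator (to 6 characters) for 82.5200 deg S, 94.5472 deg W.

EA27rl

Shift to the Maidenhead origin (180°W, 90°S): lon 85.4528, lat 7.4800.
Field: 85.4528/20 → 4 → E, 7.4800/10 → 0 → A; chars EA.
Square: 5.4528/2 → 2, 7.4800/1 → 7; chars 27.
Subsquare: 1.4528/0.0833333 → 17 → r, 0.4800/0.0416667 → 11 → l; chars rl.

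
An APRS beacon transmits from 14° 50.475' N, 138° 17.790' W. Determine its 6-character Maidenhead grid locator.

CK04uu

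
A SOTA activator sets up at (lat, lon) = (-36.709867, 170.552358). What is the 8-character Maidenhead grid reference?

RF53gg69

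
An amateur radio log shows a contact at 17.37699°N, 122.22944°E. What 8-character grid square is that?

Add 180° to longitude and 90° to latitude: 302.22944, 107.37699.
Field: 302.22944/20 → 15 → P, 107.37699/10 → 10 → K; chars PK.
Square: 2.22944/2 → 1, 7.37699/1 → 7; chars 17.
Subsquare: 0.22944/0.0833333 → 2 → c, 0.37699/0.0416667 → 9 → j; chars cj.
Extended square: 0.06277/0.00833333 → 7, 0.00199/0.00416667 → 0; chars 70.

PK17cj70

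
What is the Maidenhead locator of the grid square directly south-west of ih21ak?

IH11xj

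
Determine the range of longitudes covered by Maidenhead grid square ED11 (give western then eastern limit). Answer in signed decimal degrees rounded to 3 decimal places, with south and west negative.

Field E=4, D=3: +4·20° lon, +3·10° lat → SW at lon -100°, lat -60°.
Square 1, 1: +1·2° lon, +1·1° lat → SW at lon -98°, lat -59°.
Cell spans 2° lon × 1° lat.
west -98.000, east -96.000.

-98.000, -96.000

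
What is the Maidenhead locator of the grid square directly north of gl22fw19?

Latitude extended square 9; +1 → 10, wraps to 0, carry into subsquare.
Latitude subsquare w = 22; +1 → 23 = x.
The longitude characters are unchanged.

GL22fx10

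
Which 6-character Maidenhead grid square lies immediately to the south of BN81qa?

BN80qx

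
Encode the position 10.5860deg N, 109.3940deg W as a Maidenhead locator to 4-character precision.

Offset from 180°W / 90°S: lon 70.61°, lat 100.59°.
Field: 70.61/20 → 3 → D, 100.59/10 → 10 → K; chars DK.
Square: 10.61/2 → 5, 0.59/1 → 0; chars 50.

DK50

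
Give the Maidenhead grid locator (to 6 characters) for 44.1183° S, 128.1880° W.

Offset from 180°W / 90°S: lon 51.8120°, lat 45.8817°.
Field: lon ⌊51.8120/20⌋ = 2 → C; lat ⌊45.8817/10⌋ = 4 → E.
Square: lon ⌊11.8120/2⌋ = 5; lat ⌊5.8817/1⌋ = 5.
Subsquare: lon ⌊1.8120/0.0833333⌋ = 21 → v; lat ⌊0.8817/0.0416667⌋ = 21 → v.

CE55vv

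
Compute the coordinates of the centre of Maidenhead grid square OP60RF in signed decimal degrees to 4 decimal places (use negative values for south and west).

Field O=14, P=15: +14·20° lon, +15·10° lat → SW at lon 100°, lat 60°.
Square 6, 0: +6·2° lon, +0·1° lat → SW at lon 112°, lat 60°.
Subsquare r=17, f=5: +17·0.0833333° lon, +5·0.0416667° lat → SW at lon 113.417°, lat 60.2083°.
Cell spans 0.0833333° lon × 0.0416667° lat. Centre is SW corner plus half of each.
latitude 60.2292, longitude 113.4583.

60.2292, 113.4583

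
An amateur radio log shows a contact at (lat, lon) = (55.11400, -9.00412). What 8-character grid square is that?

IO55lc97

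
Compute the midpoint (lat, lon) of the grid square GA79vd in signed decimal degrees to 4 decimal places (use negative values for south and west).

-80.8542, -44.2083

Field G=6, A=0: +6·20° lon, +0·10° lat → SW at lon -60°, lat -90°.
Square 7, 9: +7·2° lon, +9·1° lat → SW at lon -46°, lat -81°.
Subsquare v=21, d=3: +21·0.0833333° lon, +3·0.0416667° lat → SW at lon -44.25°, lat -80.875°.
Cell spans 0.0833333° lon × 0.0416667° lat. Centre is SW corner plus half of each.
latitude -80.8542, longitude -44.2083.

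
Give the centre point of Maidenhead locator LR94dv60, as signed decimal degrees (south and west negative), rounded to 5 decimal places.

Field L=11, R=17: +11·20° lon, +17·10° lat → SW at lon 40°, lat 80°.
Square 9, 4: +9·2° lon, +4·1° lat → SW at lon 58°, lat 84°.
Subsquare d=3, v=21: +3·0.0833333° lon, +21·0.0416667° lat → SW at lon 58.25°, lat 84.875°.
Extended square 6, 0: +6·0.00833333° lon, +0·0.00416667° lat → SW at lon 58.3°, lat 84.875°.
Cell spans 0.00833333° lon × 0.00416667° lat. Centre is SW corner plus half of each.
latitude 84.87708, longitude 58.30417.

84.87708, 58.30417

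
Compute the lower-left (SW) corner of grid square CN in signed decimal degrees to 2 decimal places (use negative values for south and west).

40.00, -140.00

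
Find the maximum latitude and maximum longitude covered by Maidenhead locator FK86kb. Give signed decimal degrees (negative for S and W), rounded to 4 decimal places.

16.0833, -63.0833

Field F=5, K=10: +5·20° lon, +10·10° lat → SW at lon -80°, lat 10°.
Square 8, 6: +8·2° lon, +6·1° lat → SW at lon -64°, lat 16°.
Subsquare k=10, b=1: +10·0.0833333° lon, +1·0.0416667° lat → SW at lon -63.1667°, lat 16.0417°.
Cell spans 0.0833333° lon × 0.0416667° lat. NE corner is SW corner plus one full cell.
latitude 16.0833, longitude -63.0833.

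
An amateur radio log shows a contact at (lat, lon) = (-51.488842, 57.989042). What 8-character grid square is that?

Shift to the Maidenhead origin (180°W, 90°S): lon 237.98904, lat 38.51116.
Field (20°×10°, letters A–R): lon ⌊237.98904/20⌋ = 11 → L; lat ⌊38.51116/10⌋ = 3 → D.
Square (2°×1°, digits 0–9): lon ⌊17.98904/2⌋ = 8; lat ⌊8.51116/1⌋ = 8.
Subsquare (5′×2.5′, letters a–x): lon ⌊1.98904/0.0833333⌋ = 23 → x; lat ⌊0.51116/0.0416667⌋ = 12 → m.
Extended square (30″×15″, digits 0–9): lon ⌊0.07238/0.00833333⌋ = 8; lat ⌊0.01116/0.00416667⌋ = 2.

LD88xm82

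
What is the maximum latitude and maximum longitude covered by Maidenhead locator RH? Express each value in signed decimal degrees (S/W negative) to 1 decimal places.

Field R=17, H=7: +17·20° lon, +7·10° lat → SW at lon 160°, lat -20°.
Cell spans 20° lon × 10° lat. NE corner is SW corner plus one full cell.
latitude -10.0, longitude 180.0.

-10.0, 180.0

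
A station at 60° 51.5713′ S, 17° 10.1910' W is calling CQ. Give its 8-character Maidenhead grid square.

Add 180° to longitude and 90° to latitude: 162.83015, 29.14048.
Field: 162.83015/20 → 8 → I, 29.14048/10 → 2 → C; chars IC.
Square: 2.83015/2 → 1, 9.14048/1 → 9; chars 19.
Subsquare: 0.83015/0.0833333 → 9 → j, 0.14048/0.0416667 → 3 → d; chars jd.
Extended square: 0.08015/0.00833333 → 9, 0.01548/0.00416667 → 3; chars 93.

IC19jd93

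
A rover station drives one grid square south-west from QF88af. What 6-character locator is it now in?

QF78xe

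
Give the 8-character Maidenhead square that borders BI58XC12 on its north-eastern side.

BI58xc23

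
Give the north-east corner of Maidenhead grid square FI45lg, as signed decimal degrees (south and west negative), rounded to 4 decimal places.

Field F=5, I=8: +5·20° lon, +8·10° lat → SW at lon -80°, lat -10°.
Square 4, 5: +4·2° lon, +5·1° lat → SW at lon -72°, lat -5°.
Subsquare l=11, g=6: +11·0.0833333° lon, +6·0.0416667° lat → SW at lon -71.0833°, lat -4.75°.
Cell spans 0.0833333° lon × 0.0416667° lat. NE corner is SW corner plus one full cell.
latitude -4.7083, longitude -71.0000.

-4.7083, -71.0000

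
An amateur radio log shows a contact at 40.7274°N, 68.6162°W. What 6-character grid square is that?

FN50qr

Shift to the Maidenhead origin (180°W, 90°S): lon 111.3838, lat 130.7274.
Field: lon ⌊111.3838/20⌋ = 5 → F; lat ⌊130.7274/10⌋ = 13 → N.
Square: lon ⌊11.3838/2⌋ = 5; lat ⌊0.7274/1⌋ = 0.
Subsquare: lon ⌊1.3838/0.0833333⌋ = 16 → q; lat ⌊0.7274/0.0416667⌋ = 17 → r.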